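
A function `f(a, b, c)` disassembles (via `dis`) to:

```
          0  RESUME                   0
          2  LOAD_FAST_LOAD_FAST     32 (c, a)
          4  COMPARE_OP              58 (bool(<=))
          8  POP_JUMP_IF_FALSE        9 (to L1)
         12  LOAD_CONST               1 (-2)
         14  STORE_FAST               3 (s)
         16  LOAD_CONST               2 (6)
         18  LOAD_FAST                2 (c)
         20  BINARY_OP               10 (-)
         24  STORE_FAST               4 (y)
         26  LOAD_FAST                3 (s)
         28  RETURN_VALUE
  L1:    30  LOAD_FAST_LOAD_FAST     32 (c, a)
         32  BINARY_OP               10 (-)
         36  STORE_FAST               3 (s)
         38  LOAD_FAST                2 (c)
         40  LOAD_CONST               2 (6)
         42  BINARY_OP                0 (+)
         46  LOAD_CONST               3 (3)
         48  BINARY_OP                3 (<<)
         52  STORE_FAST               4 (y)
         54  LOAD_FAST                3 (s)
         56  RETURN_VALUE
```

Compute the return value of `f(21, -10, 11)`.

-2

LOAD_FAST_LOAD_FAST c,a → push 11,21. Stack: [11, 21]
COMPARE_OP bool(<=) → 11 vs 21 = True. Stack: [True]
POP_JUMP_IF_FALSE → pop True; no jump. Stack: []
LOAD_CONST → push -2. Stack: [-2]
STORE_FAST s → s=-2. Stack: []
LOAD_CONST → push 6. Stack: [6]
LOAD_FAST c → push 11. Stack: [6, 11]
BINARY_OP - → 6 - 11 = -5. Stack: [-5]
STORE_FAST y → y=-5. Stack: []
LOAD_FAST s → push -2. Stack: [-2]
RETURN_VALUE → return -2.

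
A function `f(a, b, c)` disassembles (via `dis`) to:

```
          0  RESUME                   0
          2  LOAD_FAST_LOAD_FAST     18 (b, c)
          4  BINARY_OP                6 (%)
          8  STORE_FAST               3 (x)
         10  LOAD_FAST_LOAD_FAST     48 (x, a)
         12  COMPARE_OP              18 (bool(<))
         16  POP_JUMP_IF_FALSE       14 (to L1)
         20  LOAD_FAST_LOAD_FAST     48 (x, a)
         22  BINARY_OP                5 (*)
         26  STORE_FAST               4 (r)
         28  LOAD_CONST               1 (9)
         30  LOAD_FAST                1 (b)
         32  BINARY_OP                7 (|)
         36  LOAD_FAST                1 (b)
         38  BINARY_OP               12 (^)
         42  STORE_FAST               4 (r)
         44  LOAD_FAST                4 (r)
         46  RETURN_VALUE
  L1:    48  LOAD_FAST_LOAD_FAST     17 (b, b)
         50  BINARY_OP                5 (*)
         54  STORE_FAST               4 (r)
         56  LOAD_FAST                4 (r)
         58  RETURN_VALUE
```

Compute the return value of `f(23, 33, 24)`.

LOAD_FAST_LOAD_FAST b,c → push 33,24. Stack: [33, 24]
BINARY_OP % → 33 % 24 = 9. Stack: [9]
STORE_FAST x → x=9. Stack: []
LOAD_FAST_LOAD_FAST x,a → push 9,23. Stack: [9, 23]
COMPARE_OP bool(<) → 9 vs 23 = True. Stack: [True]
POP_JUMP_IF_FALSE → pop True; no jump. Stack: []
LOAD_FAST_LOAD_FAST x,a → push 9,23. Stack: [9, 23]
BINARY_OP * → 9 * 23 = 207. Stack: [207]
STORE_FAST r → r=207. Stack: []
LOAD_CONST → push 9. Stack: [9]
LOAD_FAST b → push 33. Stack: [9, 33]
BINARY_OP | → 9 | 33 = 41. Stack: [41]
LOAD_FAST b → push 33. Stack: [41, 33]
BINARY_OP ^ → 41 ^ 33 = 8. Stack: [8]
STORE_FAST r → r=8. Stack: []
LOAD_FAST r → push 8. Stack: [8]
RETURN_VALUE → return 8.

8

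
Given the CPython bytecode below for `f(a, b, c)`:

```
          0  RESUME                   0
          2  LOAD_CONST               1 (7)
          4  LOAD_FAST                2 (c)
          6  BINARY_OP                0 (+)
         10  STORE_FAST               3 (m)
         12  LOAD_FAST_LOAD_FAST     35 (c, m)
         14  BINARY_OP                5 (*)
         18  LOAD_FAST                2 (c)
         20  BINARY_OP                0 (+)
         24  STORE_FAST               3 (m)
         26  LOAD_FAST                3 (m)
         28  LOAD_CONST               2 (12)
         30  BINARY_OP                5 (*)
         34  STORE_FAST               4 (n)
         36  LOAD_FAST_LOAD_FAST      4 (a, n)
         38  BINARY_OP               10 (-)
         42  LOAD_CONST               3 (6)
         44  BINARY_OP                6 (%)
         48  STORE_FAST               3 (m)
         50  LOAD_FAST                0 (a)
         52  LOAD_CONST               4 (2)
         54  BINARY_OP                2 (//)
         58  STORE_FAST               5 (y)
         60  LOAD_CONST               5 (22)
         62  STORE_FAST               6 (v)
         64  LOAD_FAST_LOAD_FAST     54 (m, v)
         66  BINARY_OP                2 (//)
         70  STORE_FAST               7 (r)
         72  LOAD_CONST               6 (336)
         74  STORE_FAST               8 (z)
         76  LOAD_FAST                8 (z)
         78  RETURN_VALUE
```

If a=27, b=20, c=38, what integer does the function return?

336

LOAD_CONST → push 7. Stack: [7]
LOAD_FAST c → push 38. Stack: [7, 38]
BINARY_OP + → 7 + 38 = 45. Stack: [45]
STORE_FAST m → m=45. Stack: []
LOAD_FAST_LOAD_FAST c,m → push 38,45. Stack: [38, 45]
BINARY_OP * → 38 * 45 = 1710. Stack: [1710]
LOAD_FAST c → push 38. Stack: [1710, 38]
BINARY_OP + → 1710 + 38 = 1748. Stack: [1748]
STORE_FAST m → m=1748. Stack: []
LOAD_FAST m → push 1748. Stack: [1748]
LOAD_CONST → push 12. Stack: [1748, 12]
BINARY_OP * → 1748 * 12 = 20976. Stack: [20976]
STORE_FAST n → n=20976. Stack: []
LOAD_FAST_LOAD_FAST a,n → push 27,20976. Stack: [27, 20976]
BINARY_OP - → 27 - 20976 = -20949. Stack: [-20949]
LOAD_CONST → push 6. Stack: [-20949, 6]
BINARY_OP % → -20949 % 6 = 3. Stack: [3]
STORE_FAST m → m=3. Stack: []
LOAD_FAST a → push 27. Stack: [27]
LOAD_CONST → push 2. Stack: [27, 2]
BINARY_OP // → 27 // 2 = 13. Stack: [13]
STORE_FAST y → y=13. Stack: []
LOAD_CONST → push 22. Stack: [22]
STORE_FAST v → v=22. Stack: []
LOAD_FAST_LOAD_FAST m,v → push 3,22. Stack: [3, 22]
BINARY_OP // → 3 // 22 = 0. Stack: [0]
STORE_FAST r → r=0. Stack: []
LOAD_CONST → push 336. Stack: [336]
STORE_FAST z → z=336. Stack: []
LOAD_FAST z → push 336. Stack: [336]
RETURN_VALUE → return 336.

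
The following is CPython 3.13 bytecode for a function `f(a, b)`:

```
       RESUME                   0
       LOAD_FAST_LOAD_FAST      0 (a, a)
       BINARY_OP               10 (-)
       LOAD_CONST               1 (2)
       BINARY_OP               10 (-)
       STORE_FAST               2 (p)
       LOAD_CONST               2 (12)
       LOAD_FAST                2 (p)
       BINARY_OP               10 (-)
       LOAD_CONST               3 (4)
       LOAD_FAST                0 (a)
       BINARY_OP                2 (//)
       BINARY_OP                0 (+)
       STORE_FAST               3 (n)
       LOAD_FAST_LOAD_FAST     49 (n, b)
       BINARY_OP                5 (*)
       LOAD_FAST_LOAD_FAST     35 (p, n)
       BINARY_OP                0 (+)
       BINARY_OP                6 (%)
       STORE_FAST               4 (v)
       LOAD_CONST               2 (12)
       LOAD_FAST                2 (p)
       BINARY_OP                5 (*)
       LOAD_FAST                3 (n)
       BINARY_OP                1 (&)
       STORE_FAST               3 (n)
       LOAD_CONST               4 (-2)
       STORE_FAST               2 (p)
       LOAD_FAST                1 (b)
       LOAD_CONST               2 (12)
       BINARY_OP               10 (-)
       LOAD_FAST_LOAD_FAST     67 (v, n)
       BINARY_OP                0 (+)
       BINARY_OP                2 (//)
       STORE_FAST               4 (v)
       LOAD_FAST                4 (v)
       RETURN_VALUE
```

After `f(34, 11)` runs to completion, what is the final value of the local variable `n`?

8

LOAD_FAST_LOAD_FAST a,a → push 34,34. Stack: [34, 34]
BINARY_OP - → 34 - 34 = 0. Stack: [0]
LOAD_CONST → push 2. Stack: [0, 2]
BINARY_OP - → 0 - 2 = -2. Stack: [-2]
STORE_FAST p → p=-2. Stack: []
LOAD_CONST → push 12. Stack: [12]
LOAD_FAST p → push -2. Stack: [12, -2]
BINARY_OP - → 12 - -2 = 14. Stack: [14]
LOAD_CONST → push 4. Stack: [14, 4]
LOAD_FAST a → push 34. Stack: [14, 4, 34]
BINARY_OP // → 4 // 34 = 0. Stack: [14, 0]
BINARY_OP + → 14 + 0 = 14. Stack: [14]
STORE_FAST n → n=14. Stack: []
LOAD_FAST_LOAD_FAST n,b → push 14,11. Stack: [14, 11]
BINARY_OP * → 14 * 11 = 154. Stack: [154]
LOAD_FAST_LOAD_FAST p,n → push -2,14. Stack: [154, -2, 14]
BINARY_OP + → -2 + 14 = 12. Stack: [154, 12]
BINARY_OP % → 154 % 12 = 10. Stack: [10]
STORE_FAST v → v=10. Stack: []
LOAD_CONST → push 12. Stack: [12]
LOAD_FAST p → push -2. Stack: [12, -2]
BINARY_OP * → 12 * -2 = -24. Stack: [-24]
LOAD_FAST n → push 14. Stack: [-24, 14]
BINARY_OP & → -24 & 14 = 8. Stack: [8]
STORE_FAST n → n=8. Stack: []
LOAD_CONST → push -2. Stack: [-2]
STORE_FAST p → p=-2. Stack: []
LOAD_FAST b → push 11. Stack: [11]
LOAD_CONST → push 12. Stack: [11, 12]
BINARY_OP - → 11 - 12 = -1. Stack: [-1]
LOAD_FAST_LOAD_FAST v,n → push 10,8. Stack: [-1, 10, 8]
BINARY_OP + → 10 + 8 = 18. Stack: [-1, 18]
BINARY_OP // → -1 // 18 = -1. Stack: [-1]
STORE_FAST v → v=-1. Stack: []
LOAD_FAST v → push -1. Stack: [-1]
RETURN_VALUE → return -1.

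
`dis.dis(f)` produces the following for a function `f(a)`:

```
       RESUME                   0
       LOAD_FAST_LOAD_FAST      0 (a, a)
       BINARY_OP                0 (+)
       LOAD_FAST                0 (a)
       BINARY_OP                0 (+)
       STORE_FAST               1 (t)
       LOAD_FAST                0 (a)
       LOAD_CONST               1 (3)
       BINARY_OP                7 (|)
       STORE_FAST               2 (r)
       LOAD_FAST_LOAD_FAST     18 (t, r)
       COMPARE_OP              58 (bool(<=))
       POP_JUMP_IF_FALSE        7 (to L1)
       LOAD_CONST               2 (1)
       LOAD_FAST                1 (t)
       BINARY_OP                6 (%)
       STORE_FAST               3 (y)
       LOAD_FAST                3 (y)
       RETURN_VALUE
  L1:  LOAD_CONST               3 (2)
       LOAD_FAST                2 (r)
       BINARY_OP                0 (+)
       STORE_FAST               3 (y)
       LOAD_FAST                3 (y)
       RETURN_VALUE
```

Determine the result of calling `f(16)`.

21

LOAD_FAST_LOAD_FAST a,a → push 16,16. Stack: [16, 16]
BINARY_OP + → 16 + 16 = 32. Stack: [32]
LOAD_FAST a → push 16. Stack: [32, 16]
BINARY_OP + → 32 + 16 = 48. Stack: [48]
STORE_FAST t → t=48. Stack: []
LOAD_FAST a → push 16. Stack: [16]
LOAD_CONST → push 3. Stack: [16, 3]
BINARY_OP | → 16 | 3 = 19. Stack: [19]
STORE_FAST r → r=19. Stack: []
LOAD_FAST_LOAD_FAST t,r → push 48,19. Stack: [48, 19]
COMPARE_OP bool(<=) → 48 vs 19 = False. Stack: [False]
POP_JUMP_IF_FALSE → pop False; jump. Stack: []
LOAD_CONST → push 2. Stack: [2]
LOAD_FAST r → push 19. Stack: [2, 19]
BINARY_OP + → 2 + 19 = 21. Stack: [21]
STORE_FAST y → y=21. Stack: []
LOAD_FAST y → push 21. Stack: [21]
RETURN_VALUE → return 21.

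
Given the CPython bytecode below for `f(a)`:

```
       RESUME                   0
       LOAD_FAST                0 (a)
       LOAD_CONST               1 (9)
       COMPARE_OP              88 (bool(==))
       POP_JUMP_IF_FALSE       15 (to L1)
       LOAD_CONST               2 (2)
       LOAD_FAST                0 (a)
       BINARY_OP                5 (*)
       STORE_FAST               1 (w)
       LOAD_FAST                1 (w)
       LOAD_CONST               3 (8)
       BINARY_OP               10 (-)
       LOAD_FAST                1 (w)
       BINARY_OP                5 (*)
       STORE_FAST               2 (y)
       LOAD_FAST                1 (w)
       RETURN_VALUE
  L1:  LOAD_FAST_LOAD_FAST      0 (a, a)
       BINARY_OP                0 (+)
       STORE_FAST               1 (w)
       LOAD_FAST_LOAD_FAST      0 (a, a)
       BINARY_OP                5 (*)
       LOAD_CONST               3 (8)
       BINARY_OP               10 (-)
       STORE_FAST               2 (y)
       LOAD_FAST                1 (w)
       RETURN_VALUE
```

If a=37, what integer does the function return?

LOAD_FAST a → push 37. Stack: [37]
LOAD_CONST → push 9. Stack: [37, 9]
COMPARE_OP bool(==) → 37 vs 9 = False. Stack: [False]
POP_JUMP_IF_FALSE → pop False; jump. Stack: []
LOAD_FAST_LOAD_FAST a,a → push 37,37. Stack: [37, 37]
BINARY_OP + → 37 + 37 = 74. Stack: [74]
STORE_FAST w → w=74. Stack: []
LOAD_FAST_LOAD_FAST a,a → push 37,37. Stack: [37, 37]
BINARY_OP * → 37 * 37 = 1369. Stack: [1369]
LOAD_CONST → push 8. Stack: [1369, 8]
BINARY_OP - → 1369 - 8 = 1361. Stack: [1361]
STORE_FAST y → y=1361. Stack: []
LOAD_FAST w → push 74. Stack: [74]
RETURN_VALUE → return 74.

74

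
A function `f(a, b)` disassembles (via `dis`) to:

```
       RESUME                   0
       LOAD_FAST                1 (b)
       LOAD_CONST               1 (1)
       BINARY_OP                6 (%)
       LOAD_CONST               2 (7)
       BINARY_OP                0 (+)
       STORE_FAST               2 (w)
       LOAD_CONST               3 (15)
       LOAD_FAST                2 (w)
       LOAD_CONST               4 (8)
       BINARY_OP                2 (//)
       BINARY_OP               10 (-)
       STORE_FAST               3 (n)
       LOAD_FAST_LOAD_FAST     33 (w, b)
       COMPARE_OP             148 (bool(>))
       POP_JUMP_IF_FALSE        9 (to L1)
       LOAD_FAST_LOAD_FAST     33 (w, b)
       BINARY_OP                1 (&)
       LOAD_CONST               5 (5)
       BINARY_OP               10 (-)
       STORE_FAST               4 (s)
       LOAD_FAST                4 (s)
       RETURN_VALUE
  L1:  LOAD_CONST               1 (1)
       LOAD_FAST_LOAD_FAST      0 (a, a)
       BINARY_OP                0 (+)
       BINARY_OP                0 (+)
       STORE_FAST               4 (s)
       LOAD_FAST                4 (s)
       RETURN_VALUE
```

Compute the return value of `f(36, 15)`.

LOAD_FAST b → push 15. Stack: [15]
LOAD_CONST → push 1. Stack: [15, 1]
BINARY_OP % → 15 % 1 = 0. Stack: [0]
LOAD_CONST → push 7. Stack: [0, 7]
BINARY_OP + → 0 + 7 = 7. Stack: [7]
STORE_FAST w → w=7. Stack: []
LOAD_CONST → push 15. Stack: [15]
LOAD_FAST w → push 7. Stack: [15, 7]
LOAD_CONST → push 8. Stack: [15, 7, 8]
BINARY_OP // → 7 // 8 = 0. Stack: [15, 0]
BINARY_OP - → 15 - 0 = 15. Stack: [15]
STORE_FAST n → n=15. Stack: []
LOAD_FAST_LOAD_FAST w,b → push 7,15. Stack: [7, 15]
COMPARE_OP bool(>) → 7 vs 15 = False. Stack: [False]
POP_JUMP_IF_FALSE → pop False; jump. Stack: []
LOAD_CONST → push 1. Stack: [1]
LOAD_FAST_LOAD_FAST a,a → push 36,36. Stack: [1, 36, 36]
BINARY_OP + → 36 + 36 = 72. Stack: [1, 72]
BINARY_OP + → 1 + 72 = 73. Stack: [73]
STORE_FAST s → s=73. Stack: []
LOAD_FAST s → push 73. Stack: [73]
RETURN_VALUE → return 73.

73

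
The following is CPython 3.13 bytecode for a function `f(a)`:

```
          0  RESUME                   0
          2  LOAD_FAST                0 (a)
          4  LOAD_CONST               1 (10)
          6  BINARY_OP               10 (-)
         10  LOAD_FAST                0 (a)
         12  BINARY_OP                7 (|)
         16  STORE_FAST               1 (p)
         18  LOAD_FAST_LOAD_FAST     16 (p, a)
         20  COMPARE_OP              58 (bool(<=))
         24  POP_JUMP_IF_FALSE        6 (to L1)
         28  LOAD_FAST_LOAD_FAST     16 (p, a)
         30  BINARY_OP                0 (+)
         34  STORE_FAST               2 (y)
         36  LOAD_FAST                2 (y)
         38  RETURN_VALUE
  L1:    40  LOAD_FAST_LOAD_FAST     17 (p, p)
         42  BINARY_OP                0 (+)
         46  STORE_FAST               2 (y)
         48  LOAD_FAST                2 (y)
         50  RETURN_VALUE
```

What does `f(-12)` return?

LOAD_FAST a → push -12. Stack: [-12]
LOAD_CONST → push 10. Stack: [-12, 10]
BINARY_OP - → -12 - 10 = -22. Stack: [-22]
LOAD_FAST a → push -12. Stack: [-22, -12]
BINARY_OP | → -22 | -12 = -2. Stack: [-2]
STORE_FAST p → p=-2. Stack: []
LOAD_FAST_LOAD_FAST p,a → push -2,-12. Stack: [-2, -12]
COMPARE_OP bool(<=) → -2 vs -12 = False. Stack: [False]
POP_JUMP_IF_FALSE → pop False; jump. Stack: []
LOAD_FAST_LOAD_FAST p,p → push -2,-2. Stack: [-2, -2]
BINARY_OP + → -2 + -2 = -4. Stack: [-4]
STORE_FAST y → y=-4. Stack: []
LOAD_FAST y → push -4. Stack: [-4]
RETURN_VALUE → return -4.

-4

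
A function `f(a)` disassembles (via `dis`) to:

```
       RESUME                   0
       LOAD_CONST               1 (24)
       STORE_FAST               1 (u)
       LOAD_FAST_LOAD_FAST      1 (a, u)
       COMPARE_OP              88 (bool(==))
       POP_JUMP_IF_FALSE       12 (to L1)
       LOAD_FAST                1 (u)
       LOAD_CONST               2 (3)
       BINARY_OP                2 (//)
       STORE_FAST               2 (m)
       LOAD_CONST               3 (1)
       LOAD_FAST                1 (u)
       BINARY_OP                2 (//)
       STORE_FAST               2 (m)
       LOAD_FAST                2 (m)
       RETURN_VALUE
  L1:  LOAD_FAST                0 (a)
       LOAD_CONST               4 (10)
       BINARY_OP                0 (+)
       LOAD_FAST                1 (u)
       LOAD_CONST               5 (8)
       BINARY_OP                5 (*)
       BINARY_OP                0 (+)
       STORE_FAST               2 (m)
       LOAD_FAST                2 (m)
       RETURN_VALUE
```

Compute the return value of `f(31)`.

LOAD_CONST → push 24. Stack: [24]
STORE_FAST u → u=24. Stack: []
LOAD_FAST_LOAD_FAST a,u → push 31,24. Stack: [31, 24]
COMPARE_OP bool(==) → 31 vs 24 = False. Stack: [False]
POP_JUMP_IF_FALSE → pop False; jump. Stack: []
LOAD_FAST a → push 31. Stack: [31]
LOAD_CONST → push 10. Stack: [31, 10]
BINARY_OP + → 31 + 10 = 41. Stack: [41]
LOAD_FAST u → push 24. Stack: [41, 24]
LOAD_CONST → push 8. Stack: [41, 24, 8]
BINARY_OP * → 24 * 8 = 192. Stack: [41, 192]
BINARY_OP + → 41 + 192 = 233. Stack: [233]
STORE_FAST m → m=233. Stack: []
LOAD_FAST m → push 233. Stack: [233]
RETURN_VALUE → return 233.

233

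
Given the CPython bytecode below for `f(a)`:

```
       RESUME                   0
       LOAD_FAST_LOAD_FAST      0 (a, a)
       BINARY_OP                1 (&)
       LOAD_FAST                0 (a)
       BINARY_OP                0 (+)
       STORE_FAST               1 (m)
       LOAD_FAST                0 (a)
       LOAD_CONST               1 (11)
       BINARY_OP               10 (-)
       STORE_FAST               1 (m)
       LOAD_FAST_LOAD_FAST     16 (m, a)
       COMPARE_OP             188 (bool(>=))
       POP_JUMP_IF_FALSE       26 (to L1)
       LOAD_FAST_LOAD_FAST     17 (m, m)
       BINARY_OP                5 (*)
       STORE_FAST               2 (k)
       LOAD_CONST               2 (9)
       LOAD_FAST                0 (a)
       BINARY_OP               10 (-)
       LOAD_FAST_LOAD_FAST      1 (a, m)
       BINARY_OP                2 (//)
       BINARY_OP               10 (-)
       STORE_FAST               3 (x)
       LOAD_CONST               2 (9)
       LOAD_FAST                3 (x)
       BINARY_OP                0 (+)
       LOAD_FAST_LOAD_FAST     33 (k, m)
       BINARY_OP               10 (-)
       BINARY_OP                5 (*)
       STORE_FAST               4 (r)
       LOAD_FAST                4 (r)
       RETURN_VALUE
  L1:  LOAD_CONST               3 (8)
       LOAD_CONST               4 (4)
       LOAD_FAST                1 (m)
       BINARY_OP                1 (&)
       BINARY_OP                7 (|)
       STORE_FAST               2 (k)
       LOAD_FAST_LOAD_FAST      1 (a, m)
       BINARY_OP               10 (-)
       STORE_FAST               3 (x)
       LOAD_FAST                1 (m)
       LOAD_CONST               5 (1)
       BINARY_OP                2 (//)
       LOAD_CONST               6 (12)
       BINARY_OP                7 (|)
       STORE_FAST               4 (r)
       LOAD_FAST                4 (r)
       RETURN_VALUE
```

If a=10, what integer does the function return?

-1

LOAD_FAST_LOAD_FAST a,a → push 10,10. Stack: [10, 10]
BINARY_OP & → 10 & 10 = 10. Stack: [10]
LOAD_FAST a → push 10. Stack: [10, 10]
BINARY_OP + → 10 + 10 = 20. Stack: [20]
STORE_FAST m → m=20. Stack: []
LOAD_FAST a → push 10. Stack: [10]
LOAD_CONST → push 11. Stack: [10, 11]
BINARY_OP - → 10 - 11 = -1. Stack: [-1]
STORE_FAST m → m=-1. Stack: []
LOAD_FAST_LOAD_FAST m,a → push -1,10. Stack: [-1, 10]
COMPARE_OP bool(>=) → -1 vs 10 = False. Stack: [False]
POP_JUMP_IF_FALSE → pop False; jump. Stack: []
LOAD_CONST → push 8. Stack: [8]
LOAD_CONST → push 4. Stack: [8, 4]
LOAD_FAST m → push -1. Stack: [8, 4, -1]
BINARY_OP & → 4 & -1 = 4. Stack: [8, 4]
BINARY_OP | → 8 | 4 = 12. Stack: [12]
STORE_FAST k → k=12. Stack: []
LOAD_FAST_LOAD_FAST a,m → push 10,-1. Stack: [10, -1]
BINARY_OP - → 10 - -1 = 11. Stack: [11]
STORE_FAST x → x=11. Stack: []
LOAD_FAST m → push -1. Stack: [-1]
LOAD_CONST → push 1. Stack: [-1, 1]
BINARY_OP // → -1 // 1 = -1. Stack: [-1]
LOAD_CONST → push 12. Stack: [-1, 12]
BINARY_OP | → -1 | 12 = -1. Stack: [-1]
STORE_FAST r → r=-1. Stack: []
LOAD_FAST r → push -1. Stack: [-1]
RETURN_VALUE → return -1.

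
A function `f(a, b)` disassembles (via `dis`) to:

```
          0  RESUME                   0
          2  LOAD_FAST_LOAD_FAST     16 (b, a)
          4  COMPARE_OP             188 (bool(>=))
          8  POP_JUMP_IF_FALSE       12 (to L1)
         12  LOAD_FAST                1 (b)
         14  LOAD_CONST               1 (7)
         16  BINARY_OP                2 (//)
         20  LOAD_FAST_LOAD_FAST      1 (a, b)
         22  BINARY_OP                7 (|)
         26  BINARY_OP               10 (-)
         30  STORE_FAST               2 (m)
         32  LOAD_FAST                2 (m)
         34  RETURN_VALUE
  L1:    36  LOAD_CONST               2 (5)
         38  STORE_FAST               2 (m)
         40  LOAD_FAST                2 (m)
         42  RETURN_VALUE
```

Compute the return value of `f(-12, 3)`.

LOAD_FAST_LOAD_FAST b,a → push 3,-12. Stack: [3, -12]
COMPARE_OP bool(>=) → 3 vs -12 = True. Stack: [True]
POP_JUMP_IF_FALSE → pop True; no jump. Stack: []
LOAD_FAST b → push 3. Stack: [3]
LOAD_CONST → push 7. Stack: [3, 7]
BINARY_OP // → 3 // 7 = 0. Stack: [0]
LOAD_FAST_LOAD_FAST a,b → push -12,3. Stack: [0, -12, 3]
BINARY_OP | → -12 | 3 = -9. Stack: [0, -9]
BINARY_OP - → 0 - -9 = 9. Stack: [9]
STORE_FAST m → m=9. Stack: []
LOAD_FAST m → push 9. Stack: [9]
RETURN_VALUE → return 9.

9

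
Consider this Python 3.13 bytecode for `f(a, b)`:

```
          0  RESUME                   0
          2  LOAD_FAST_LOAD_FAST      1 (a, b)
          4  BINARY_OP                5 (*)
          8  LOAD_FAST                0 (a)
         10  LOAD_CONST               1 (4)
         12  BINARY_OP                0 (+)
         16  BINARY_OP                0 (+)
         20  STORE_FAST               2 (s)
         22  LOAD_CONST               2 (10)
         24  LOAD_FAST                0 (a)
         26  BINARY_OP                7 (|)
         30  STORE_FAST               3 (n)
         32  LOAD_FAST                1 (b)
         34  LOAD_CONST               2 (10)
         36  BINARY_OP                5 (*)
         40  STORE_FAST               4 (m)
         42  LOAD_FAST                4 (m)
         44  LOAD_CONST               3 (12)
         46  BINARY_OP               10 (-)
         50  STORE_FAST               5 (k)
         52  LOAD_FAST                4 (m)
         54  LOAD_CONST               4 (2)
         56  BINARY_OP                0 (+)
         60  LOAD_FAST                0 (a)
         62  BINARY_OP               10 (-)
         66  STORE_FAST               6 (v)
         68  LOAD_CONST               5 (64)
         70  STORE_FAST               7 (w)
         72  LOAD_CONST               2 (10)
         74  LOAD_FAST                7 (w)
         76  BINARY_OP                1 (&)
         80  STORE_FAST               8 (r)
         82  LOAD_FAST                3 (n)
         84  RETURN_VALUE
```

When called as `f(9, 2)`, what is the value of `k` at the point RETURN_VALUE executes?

8

LOAD_FAST_LOAD_FAST a,b → push 9,2. Stack: [9, 2]
BINARY_OP * → 9 * 2 = 18. Stack: [18]
LOAD_FAST a → push 9. Stack: [18, 9]
LOAD_CONST → push 4. Stack: [18, 9, 4]
BINARY_OP + → 9 + 4 = 13. Stack: [18, 13]
BINARY_OP + → 18 + 13 = 31. Stack: [31]
STORE_FAST s → s=31. Stack: []
LOAD_CONST → push 10. Stack: [10]
LOAD_FAST a → push 9. Stack: [10, 9]
BINARY_OP | → 10 | 9 = 11. Stack: [11]
STORE_FAST n → n=11. Stack: []
LOAD_FAST b → push 2. Stack: [2]
LOAD_CONST → push 10. Stack: [2, 10]
BINARY_OP * → 2 * 10 = 20. Stack: [20]
STORE_FAST m → m=20. Stack: []
LOAD_FAST m → push 20. Stack: [20]
LOAD_CONST → push 12. Stack: [20, 12]
BINARY_OP - → 20 - 12 = 8. Stack: [8]
STORE_FAST k → k=8. Stack: []
LOAD_FAST m → push 20. Stack: [20]
LOAD_CONST → push 2. Stack: [20, 2]
BINARY_OP + → 20 + 2 = 22. Stack: [22]
LOAD_FAST a → push 9. Stack: [22, 9]
BINARY_OP - → 22 - 9 = 13. Stack: [13]
STORE_FAST v → v=13. Stack: []
LOAD_CONST → push 64. Stack: [64]
STORE_FAST w → w=64. Stack: []
LOAD_CONST → push 10. Stack: [10]
LOAD_FAST w → push 64. Stack: [10, 64]
BINARY_OP & → 10 & 64 = 0. Stack: [0]
STORE_FAST r → r=0. Stack: []
LOAD_FAST n → push 11. Stack: [11]
RETURN_VALUE → return 11.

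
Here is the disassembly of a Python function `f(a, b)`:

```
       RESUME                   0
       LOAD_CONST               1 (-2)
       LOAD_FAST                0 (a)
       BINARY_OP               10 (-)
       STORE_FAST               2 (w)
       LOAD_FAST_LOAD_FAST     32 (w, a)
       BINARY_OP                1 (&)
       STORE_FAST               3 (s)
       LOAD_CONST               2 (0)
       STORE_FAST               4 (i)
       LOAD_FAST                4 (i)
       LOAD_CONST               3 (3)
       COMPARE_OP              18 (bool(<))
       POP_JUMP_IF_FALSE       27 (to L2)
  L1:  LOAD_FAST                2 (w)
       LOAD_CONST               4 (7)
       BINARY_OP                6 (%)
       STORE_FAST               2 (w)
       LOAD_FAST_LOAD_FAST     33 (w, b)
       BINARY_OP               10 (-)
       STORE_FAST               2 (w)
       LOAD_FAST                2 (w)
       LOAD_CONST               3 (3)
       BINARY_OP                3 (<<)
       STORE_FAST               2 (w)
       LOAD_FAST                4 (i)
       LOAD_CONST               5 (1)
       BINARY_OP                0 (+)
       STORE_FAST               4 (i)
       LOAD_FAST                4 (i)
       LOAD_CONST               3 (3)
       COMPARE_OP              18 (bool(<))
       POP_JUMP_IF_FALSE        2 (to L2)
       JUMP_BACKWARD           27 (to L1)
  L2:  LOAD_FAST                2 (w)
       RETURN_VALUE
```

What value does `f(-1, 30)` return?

LOAD_CONST → push -2
LOAD_FAST a → push -1
BINARY_OP - → -2 - -1 = -1
STORE_FAST w → w=-1
LOAD_FAST_LOAD_FAST w,a → push -1,-1
BINARY_OP & → -1 & -1 = -1
STORE_FAST s → s=-1
LOAD_CONST → push 0
STORE_FAST i → i=0
LOAD_FAST i → push 0
LOAD_CONST → push 3
COMPARE_OP bool(<) → 0 vs 3 = True
POP_JUMP_IF_FALSE → pop True; no jump
LOAD_FAST w → push -1
LOAD_CONST → push 7
BINARY_OP % → -1 % 7 = 6
STORE_FAST w → w=6
LOAD_FAST_LOAD_FAST w,b → push 6,30
BINARY_OP - → 6 - 30 = -24
STORE_FAST w → w=-24
LOAD_FAST w → push -24
LOAD_CONST → push 3
BINARY_OP << → -24 << 3 = -192
STORE_FAST w → w=-192
LOAD_FAST i → push 0
LOAD_CONST → push 1
BINARY_OP + → 0 + 1 = 1
STORE_FAST i → i=1
LOAD_FAST i → push 1
LOAD_CONST → push 3
COMPARE_OP bool(<) → 1 vs 3 = True
POP_JUMP_IF_FALSE → pop True; no jump
LOAD_FAST w → push -192
LOAD_CONST → push 7
BINARY_OP % → -192 % 7 = 4
STORE_FAST w → w=4
LOAD_FAST_LOAD_FAST w,b → push 4,30
BINARY_OP - → 4 - 30 = -26
STORE_FAST w → w=-26
LOAD_FAST w → push -26
LOAD_CONST → push 3
BINARY_OP << → -26 << 3 = -208
STORE_FAST w → w=-208
LOAD_FAST i → push 1
LOAD_CONST → push 1
BINARY_OP + → 1 + 1 = 2
STORE_FAST i → i=2
LOAD_FAST i → push 2
LOAD_CONST → push 3
COMPARE_OP bool(<) → 2 vs 3 = True
POP_JUMP_IF_FALSE → pop True; no jump
LOAD_FAST w → push -208
LOAD_CONST → push 7
BINARY_OP % → -208 % 7 = 2
STORE_FAST w → w=2
LOAD_FAST_LOAD_FAST w,b → push 2,30
BINARY_OP - → 2 - 30 = -28
STORE_FAST w → w=-28
LOAD_FAST w → push -28
LOAD_CONST → push 3
BINARY_OP << → -28 << 3 = -224
STORE_FAST w → w=-224
LOAD_FAST i → push 2
LOAD_CONST → push 1
BINARY_OP + → 2 + 1 = 3
STORE_FAST i → i=3
LOAD_FAST i → push 3
LOAD_CONST → push 3
COMPARE_OP bool(<) → 3 vs 3 = False
POP_JUMP_IF_FALSE → pop False; jump
LOAD_FAST w → push -224
RETURN_VALUE → return -224.

-224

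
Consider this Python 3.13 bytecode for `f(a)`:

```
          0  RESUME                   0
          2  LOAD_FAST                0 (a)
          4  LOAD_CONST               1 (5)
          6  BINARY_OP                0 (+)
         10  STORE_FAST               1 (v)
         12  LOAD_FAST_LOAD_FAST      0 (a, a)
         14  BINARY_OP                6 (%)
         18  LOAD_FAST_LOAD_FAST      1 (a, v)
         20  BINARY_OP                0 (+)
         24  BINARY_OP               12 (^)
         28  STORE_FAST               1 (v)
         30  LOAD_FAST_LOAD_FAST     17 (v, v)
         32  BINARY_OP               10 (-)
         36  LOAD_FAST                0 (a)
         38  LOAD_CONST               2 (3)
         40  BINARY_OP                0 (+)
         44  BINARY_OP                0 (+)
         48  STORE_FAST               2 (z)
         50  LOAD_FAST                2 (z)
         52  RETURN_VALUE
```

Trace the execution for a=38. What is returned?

41

LOAD_FAST a → push 38. Stack: [38]
LOAD_CONST → push 5. Stack: [38, 5]
BINARY_OP + → 38 + 5 = 43. Stack: [43]
STORE_FAST v → v=43. Stack: []
LOAD_FAST_LOAD_FAST a,a → push 38,38. Stack: [38, 38]
BINARY_OP % → 38 % 38 = 0. Stack: [0]
LOAD_FAST_LOAD_FAST a,v → push 38,43. Stack: [0, 38, 43]
BINARY_OP + → 38 + 43 = 81. Stack: [0, 81]
BINARY_OP ^ → 0 ^ 81 = 81. Stack: [81]
STORE_FAST v → v=81. Stack: []
LOAD_FAST_LOAD_FAST v,v → push 81,81. Stack: [81, 81]
BINARY_OP - → 81 - 81 = 0. Stack: [0]
LOAD_FAST a → push 38. Stack: [0, 38]
LOAD_CONST → push 3. Stack: [0, 38, 3]
BINARY_OP + → 38 + 3 = 41. Stack: [0, 41]
BINARY_OP + → 0 + 41 = 41. Stack: [41]
STORE_FAST z → z=41. Stack: []
LOAD_FAST z → push 41. Stack: [41]
RETURN_VALUE → return 41.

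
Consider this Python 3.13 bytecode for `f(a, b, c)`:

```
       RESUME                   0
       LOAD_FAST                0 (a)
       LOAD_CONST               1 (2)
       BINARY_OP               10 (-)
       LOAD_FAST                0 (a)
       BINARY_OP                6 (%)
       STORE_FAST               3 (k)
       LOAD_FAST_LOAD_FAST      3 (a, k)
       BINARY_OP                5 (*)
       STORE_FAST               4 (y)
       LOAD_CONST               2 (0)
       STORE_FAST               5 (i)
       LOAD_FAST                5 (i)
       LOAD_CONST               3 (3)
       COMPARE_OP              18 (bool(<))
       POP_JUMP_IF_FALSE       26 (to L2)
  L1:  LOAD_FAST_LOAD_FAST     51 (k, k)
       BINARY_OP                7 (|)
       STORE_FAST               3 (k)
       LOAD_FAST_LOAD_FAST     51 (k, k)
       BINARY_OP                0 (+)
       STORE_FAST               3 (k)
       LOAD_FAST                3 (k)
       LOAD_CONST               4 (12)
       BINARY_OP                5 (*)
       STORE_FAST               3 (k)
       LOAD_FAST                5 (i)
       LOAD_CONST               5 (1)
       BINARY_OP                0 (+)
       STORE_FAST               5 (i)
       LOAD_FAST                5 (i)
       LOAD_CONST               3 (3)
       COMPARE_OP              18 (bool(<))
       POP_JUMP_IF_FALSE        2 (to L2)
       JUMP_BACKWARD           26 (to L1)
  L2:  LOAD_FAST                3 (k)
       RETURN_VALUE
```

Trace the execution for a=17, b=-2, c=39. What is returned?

LOAD_FAST a → push 17
LOAD_CONST → push 2
BINARY_OP - → 17 - 2 = 15
LOAD_FAST a → push 17
BINARY_OP % → 15 % 17 = 15
STORE_FAST k → k=15
LOAD_FAST_LOAD_FAST a,k → push 17,15
BINARY_OP * → 17 * 15 = 255
STORE_FAST y → y=255
LOAD_CONST → push 0
STORE_FAST i → i=0
LOAD_FAST i → push 0
LOAD_CONST → push 3
COMPARE_OP bool(<) → 0 vs 3 = True
POP_JUMP_IF_FALSE → pop True; no jump
LOAD_FAST_LOAD_FAST k,k → push 15,15
BINARY_OP | → 15 | 15 = 15
STORE_FAST k → k=15
LOAD_FAST_LOAD_FAST k,k → push 15,15
BINARY_OP + → 15 + 15 = 30
STORE_FAST k → k=30
LOAD_FAST k → push 30
LOAD_CONST → push 12
BINARY_OP * → 30 * 12 = 360
STORE_FAST k → k=360
LOAD_FAST i → push 0
LOAD_CONST → push 1
BINARY_OP + → 0 + 1 = 1
STORE_FAST i → i=1
LOAD_FAST i → push 1
LOAD_CONST → push 3
COMPARE_OP bool(<) → 1 vs 3 = True
POP_JUMP_IF_FALSE → pop True; no jump
LOAD_FAST_LOAD_FAST k,k → push 360,360
BINARY_OP | → 360 | 360 = 360
STORE_FAST k → k=360
LOAD_FAST_LOAD_FAST k,k → push 360,360
BINARY_OP + → 360 + 360 = 720
STORE_FAST k → k=720
LOAD_FAST k → push 720
LOAD_CONST → push 12
BINARY_OP * → 720 * 12 = 8640
STORE_FAST k → k=8640
LOAD_FAST i → push 1
LOAD_CONST → push 1
BINARY_OP + → 1 + 1 = 2
STORE_FAST i → i=2
LOAD_FAST i → push 2
LOAD_CONST → push 3
COMPARE_OP bool(<) → 2 vs 3 = True
POP_JUMP_IF_FALSE → pop True; no jump
LOAD_FAST_LOAD_FAST k,k → push 8640,8640
BINARY_OP | → 8640 | 8640 = 8640
STORE_FAST k → k=8640
LOAD_FAST_LOAD_FAST k,k → push 8640,8640
BINARY_OP + → 8640 + 8640 = 17280
STORE_FAST k → k=17280
LOAD_FAST k → push 17280
LOAD_CONST → push 12
BINARY_OP * → 17280 * 12 = 207360
STORE_FAST k → k=207360
LOAD_FAST i → push 2
LOAD_CONST → push 1
BINARY_OP + → 2 + 1 = 3
STORE_FAST i → i=3
LOAD_FAST i → push 3
LOAD_CONST → push 3
COMPARE_OP bool(<) → 3 vs 3 = False
POP_JUMP_IF_FALSE → pop False; jump
LOAD_FAST k → push 207360
RETURN_VALUE → return 207360.

207360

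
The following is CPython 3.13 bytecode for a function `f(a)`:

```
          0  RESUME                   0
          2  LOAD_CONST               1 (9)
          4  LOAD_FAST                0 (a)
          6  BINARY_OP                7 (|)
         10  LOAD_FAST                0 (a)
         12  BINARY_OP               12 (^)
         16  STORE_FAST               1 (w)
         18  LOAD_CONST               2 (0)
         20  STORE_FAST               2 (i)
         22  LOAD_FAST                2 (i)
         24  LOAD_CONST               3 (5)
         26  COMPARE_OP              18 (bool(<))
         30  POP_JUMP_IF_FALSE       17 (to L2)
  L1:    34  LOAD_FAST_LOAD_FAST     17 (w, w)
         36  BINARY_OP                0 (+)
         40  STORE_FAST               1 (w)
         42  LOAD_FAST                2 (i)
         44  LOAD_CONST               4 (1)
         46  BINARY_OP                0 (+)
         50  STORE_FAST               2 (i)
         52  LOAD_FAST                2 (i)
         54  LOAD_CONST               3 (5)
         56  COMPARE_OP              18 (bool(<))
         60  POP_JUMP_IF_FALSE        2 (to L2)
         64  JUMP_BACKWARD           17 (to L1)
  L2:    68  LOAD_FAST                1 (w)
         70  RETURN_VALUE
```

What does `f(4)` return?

LOAD_CONST → push 9
LOAD_FAST a → push 4
BINARY_OP | → 9 | 4 = 13
LOAD_FAST a → push 4
BINARY_OP ^ → 13 ^ 4 = 9
STORE_FAST w → w=9
LOAD_CONST → push 0
STORE_FAST i → i=0
LOAD_FAST i → push 0
LOAD_CONST → push 5
COMPARE_OP bool(<) → 0 vs 5 = True
POP_JUMP_IF_FALSE → pop True; no jump
LOAD_FAST_LOAD_FAST w,w → push 9,9
BINARY_OP + → 9 + 9 = 18
STORE_FAST w → w=18
LOAD_FAST i → push 0
LOAD_CONST → push 1
BINARY_OP + → 0 + 1 = 1
STORE_FAST i → i=1
LOAD_FAST i → push 1
LOAD_CONST → push 5
COMPARE_OP bool(<) → 1 vs 5 = True
POP_JUMP_IF_FALSE → pop True; no jump
LOAD_FAST_LOAD_FAST w,w → push 18,18
BINARY_OP + → 18 + 18 = 36
STORE_FAST w → w=36
LOAD_FAST i → push 1
LOAD_CONST → push 1
BINARY_OP + → 1 + 1 = 2
STORE_FAST i → i=2
LOAD_FAST i → push 2
LOAD_CONST → push 5
COMPARE_OP bool(<) → 2 vs 5 = True
POP_JUMP_IF_FALSE → pop True; no jump
LOAD_FAST_LOAD_FAST w,w → push 36,36
BINARY_OP + → 36 + 36 = 72
STORE_FAST w → w=72
LOAD_FAST i → push 2
LOAD_CONST → push 1
BINARY_OP + → 2 + 1 = 3
STORE_FAST i → i=3
LOAD_FAST i → push 3
LOAD_CONST → push 5
COMPARE_OP bool(<) → 3 vs 5 = True
POP_JUMP_IF_FALSE → pop True; no jump
LOAD_FAST_LOAD_FAST w,w → push 72,72
BINARY_OP + → 72 + 72 = 144
STORE_FAST w → w=144
LOAD_FAST i → push 3
LOAD_CONST → push 1
BINARY_OP + → 3 + 1 = 4
STORE_FAST i → i=4
LOAD_FAST i → push 4
LOAD_CONST → push 5
COMPARE_OP bool(<) → 4 vs 5 = True
POP_JUMP_IF_FALSE → pop True; no jump
LOAD_FAST_LOAD_FAST w,w → push 144,144
BINARY_OP + → 144 + 144 = 288
STORE_FAST w → w=288
LOAD_FAST i → push 4
LOAD_CONST → push 1
BINARY_OP + → 4 + 1 = 5
STORE_FAST i → i=5
LOAD_FAST i → push 5
LOAD_CONST → push 5
COMPARE_OP bool(<) → 5 vs 5 = False
POP_JUMP_IF_FALSE → pop False; jump
LOAD_FAST w → push 288
RETURN_VALUE → return 288.

288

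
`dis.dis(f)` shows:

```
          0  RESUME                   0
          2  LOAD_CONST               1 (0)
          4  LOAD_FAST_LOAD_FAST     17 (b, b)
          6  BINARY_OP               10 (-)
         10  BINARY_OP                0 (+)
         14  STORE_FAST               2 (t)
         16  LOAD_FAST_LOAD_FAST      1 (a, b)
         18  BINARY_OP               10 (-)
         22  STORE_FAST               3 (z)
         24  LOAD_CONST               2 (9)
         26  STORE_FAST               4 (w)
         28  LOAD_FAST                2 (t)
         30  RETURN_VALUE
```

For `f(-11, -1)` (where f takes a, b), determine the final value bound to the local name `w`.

9

LOAD_CONST → push 0. Stack: [0]
LOAD_FAST_LOAD_FAST b,b → push -1,-1. Stack: [0, -1, -1]
BINARY_OP - → -1 - -1 = 0. Stack: [0, 0]
BINARY_OP + → 0 + 0 = 0. Stack: [0]
STORE_FAST t → t=0. Stack: []
LOAD_FAST_LOAD_FAST a,b → push -11,-1. Stack: [-11, -1]
BINARY_OP - → -11 - -1 = -10. Stack: [-10]
STORE_FAST z → z=-10. Stack: []
LOAD_CONST → push 9. Stack: [9]
STORE_FAST w → w=9. Stack: []
LOAD_FAST t → push 0. Stack: [0]
RETURN_VALUE → return 0.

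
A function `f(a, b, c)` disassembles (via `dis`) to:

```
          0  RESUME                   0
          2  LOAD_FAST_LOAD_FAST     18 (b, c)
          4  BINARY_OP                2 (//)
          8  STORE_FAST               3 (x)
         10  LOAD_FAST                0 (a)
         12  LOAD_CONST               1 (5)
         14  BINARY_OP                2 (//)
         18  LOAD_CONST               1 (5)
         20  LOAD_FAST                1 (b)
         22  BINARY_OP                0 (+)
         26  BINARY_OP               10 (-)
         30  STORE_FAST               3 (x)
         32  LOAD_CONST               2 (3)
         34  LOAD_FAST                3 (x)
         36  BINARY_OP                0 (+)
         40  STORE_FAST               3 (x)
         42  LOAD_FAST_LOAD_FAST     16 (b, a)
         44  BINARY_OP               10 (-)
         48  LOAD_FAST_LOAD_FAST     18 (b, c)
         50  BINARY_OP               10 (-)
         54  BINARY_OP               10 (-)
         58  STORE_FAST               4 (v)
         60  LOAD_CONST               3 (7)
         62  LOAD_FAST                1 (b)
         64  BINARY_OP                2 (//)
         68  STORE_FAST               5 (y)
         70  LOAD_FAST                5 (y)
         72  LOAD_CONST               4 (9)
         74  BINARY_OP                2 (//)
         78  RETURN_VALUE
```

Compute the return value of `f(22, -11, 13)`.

LOAD_FAST_LOAD_FAST b,c → push -11,13. Stack: [-11, 13]
BINARY_OP // → -11 // 13 = -1. Stack: [-1]
STORE_FAST x → x=-1. Stack: []
LOAD_FAST a → push 22. Stack: [22]
LOAD_CONST → push 5. Stack: [22, 5]
BINARY_OP // → 22 // 5 = 4. Stack: [4]
LOAD_CONST → push 5. Stack: [4, 5]
LOAD_FAST b → push -11. Stack: [4, 5, -11]
BINARY_OP + → 5 + -11 = -6. Stack: [4, -6]
BINARY_OP - → 4 - -6 = 10. Stack: [10]
STORE_FAST x → x=10. Stack: []
LOAD_CONST → push 3. Stack: [3]
LOAD_FAST x → push 10. Stack: [3, 10]
BINARY_OP + → 3 + 10 = 13. Stack: [13]
STORE_FAST x → x=13. Stack: []
LOAD_FAST_LOAD_FAST b,a → push -11,22. Stack: [-11, 22]
BINARY_OP - → -11 - 22 = -33. Stack: [-33]
LOAD_FAST_LOAD_FAST b,c → push -11,13. Stack: [-33, -11, 13]
BINARY_OP - → -11 - 13 = -24. Stack: [-33, -24]
BINARY_OP - → -33 - -24 = -9. Stack: [-9]
STORE_FAST v → v=-9. Stack: []
LOAD_CONST → push 7. Stack: [7]
LOAD_FAST b → push -11. Stack: [7, -11]
BINARY_OP // → 7 // -11 = -1. Stack: [-1]
STORE_FAST y → y=-1. Stack: []
LOAD_FAST y → push -1. Stack: [-1]
LOAD_CONST → push 9. Stack: [-1, 9]
BINARY_OP // → -1 // 9 = -1. Stack: [-1]
RETURN_VALUE → return -1.

-1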